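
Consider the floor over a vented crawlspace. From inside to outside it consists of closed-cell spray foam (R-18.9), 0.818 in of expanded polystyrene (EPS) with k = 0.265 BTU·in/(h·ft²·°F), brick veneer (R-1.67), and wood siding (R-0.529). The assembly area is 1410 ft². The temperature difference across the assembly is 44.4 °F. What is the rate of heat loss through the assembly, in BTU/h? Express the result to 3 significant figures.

0.818/0.265 = 3.087
R_total = 18.9 + 3.087 + 1.67 + 0.529 = 24.19 ft²·°F·h/BTU
Q = A·ΔT/R = 1410 × 44.4 / 24.19 = 2588 BTU/h

2590 BTU/h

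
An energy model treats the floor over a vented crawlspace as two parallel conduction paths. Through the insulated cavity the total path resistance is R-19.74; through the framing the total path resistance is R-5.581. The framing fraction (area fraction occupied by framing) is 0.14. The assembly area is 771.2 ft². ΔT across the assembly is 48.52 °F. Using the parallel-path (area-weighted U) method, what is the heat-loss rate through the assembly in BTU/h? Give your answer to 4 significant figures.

U_eff = 0.86/19.74 + 0.14/5.581 = 0.043566 + 0.025085 = 0.068651
R_eff = 1/U_eff = 14.566 ft²·°F·h/BTU
Q = 771.2 × 48.52 / 14.566 = 2568.8 BTU/h

2569 BTU/h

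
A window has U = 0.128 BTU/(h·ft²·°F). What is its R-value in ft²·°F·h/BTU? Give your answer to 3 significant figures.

7.81 ft²·°F·h/BTU

R = 1/U = 1/0.128 = 7.812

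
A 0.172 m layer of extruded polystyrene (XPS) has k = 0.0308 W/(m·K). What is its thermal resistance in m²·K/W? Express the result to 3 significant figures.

R = L/k = 0.172/0.0308 = 5.584 m²·K/W

5.58 m²·K/W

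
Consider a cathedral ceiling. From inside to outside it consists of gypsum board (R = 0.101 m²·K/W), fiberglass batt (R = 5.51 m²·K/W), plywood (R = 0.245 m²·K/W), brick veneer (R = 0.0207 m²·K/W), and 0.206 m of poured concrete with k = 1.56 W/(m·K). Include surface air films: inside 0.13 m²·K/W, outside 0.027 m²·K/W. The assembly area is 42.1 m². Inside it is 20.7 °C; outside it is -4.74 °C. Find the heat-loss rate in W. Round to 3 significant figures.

0.206/1.56 = 0.1321
R_total = 0.13 + 0.101 + 5.51 + 0.245 + 0.0207 + 0.1321 + 0.027 = 6.166 m²·K/W
Q = A·ΔT/R = 42.1 × (20.7 − (-4.74)) / 6.166 = 173.7 W

174 W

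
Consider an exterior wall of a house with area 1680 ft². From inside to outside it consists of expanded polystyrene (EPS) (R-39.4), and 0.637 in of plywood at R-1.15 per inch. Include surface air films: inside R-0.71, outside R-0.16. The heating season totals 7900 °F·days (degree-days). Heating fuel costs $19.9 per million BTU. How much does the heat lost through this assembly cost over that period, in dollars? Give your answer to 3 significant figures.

155 dollars

0.637 × 1.15 = 0.7325
R_total = 0.71 + 39.4 + 0.7325 + 0.16 = 41 ft²·°F·h/BTU
E = A × HDD × 24 / R = 1680 × 7900 × 24 / 41 = 7768000 BTU
Cost = 7768000/10⁶ × 19.9 = $154.6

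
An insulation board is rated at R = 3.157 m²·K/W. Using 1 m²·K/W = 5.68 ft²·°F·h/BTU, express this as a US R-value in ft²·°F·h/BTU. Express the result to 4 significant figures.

R_US = 3.157 × 5.68 = 17.932

17.93 ft²·°F·h/BTU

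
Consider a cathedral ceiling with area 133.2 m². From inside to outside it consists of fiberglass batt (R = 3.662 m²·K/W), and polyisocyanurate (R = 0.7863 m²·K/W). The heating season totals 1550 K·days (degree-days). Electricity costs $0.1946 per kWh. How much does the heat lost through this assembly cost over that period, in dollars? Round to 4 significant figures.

R_total = 3.662 + 0.7863 = 4.4483 m²·K/W
E = A × HDD × 24 / R / 1000 = 133.2 × 1550 × 24 / 4.4483 / 1000 = 1113.9 kWh
Cost = 1113.9 × 0.1946 = $216.77

216.8 dollars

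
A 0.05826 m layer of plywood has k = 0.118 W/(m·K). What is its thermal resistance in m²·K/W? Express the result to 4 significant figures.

R = L/k = 0.05826/0.118 = 0.49373 m²·K/W

0.4937 m²·K/W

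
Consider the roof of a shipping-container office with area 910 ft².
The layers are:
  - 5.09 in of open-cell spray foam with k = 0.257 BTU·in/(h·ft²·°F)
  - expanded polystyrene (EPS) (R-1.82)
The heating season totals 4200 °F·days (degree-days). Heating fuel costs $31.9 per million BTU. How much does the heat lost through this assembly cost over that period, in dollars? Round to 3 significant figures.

135 dollars

5.09/0.257 = 19.81
R_total = 19.81 + 1.82 = 21.63 ft²·°F·h/BTU
E = A × HDD × 24 / R = 910 × 4200 × 24 / 21.63 = 4242000 BTU
Cost = 4242000/10⁶ × 31.9 = $135.3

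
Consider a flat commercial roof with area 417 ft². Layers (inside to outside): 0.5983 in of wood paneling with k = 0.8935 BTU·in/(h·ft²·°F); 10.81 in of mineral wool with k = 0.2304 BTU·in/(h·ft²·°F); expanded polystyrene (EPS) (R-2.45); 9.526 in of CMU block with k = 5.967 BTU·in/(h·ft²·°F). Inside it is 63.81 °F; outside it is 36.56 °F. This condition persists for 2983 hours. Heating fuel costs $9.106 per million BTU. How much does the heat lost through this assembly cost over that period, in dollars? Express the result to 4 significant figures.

0.5983/0.8935 = 0.66961
10.81/0.2304 = 46.918
9.526/5.967 = 1.5964
R_total = 0.66961 + 46.918 + 2.45 + 1.5964 = 51.634 ft²·°F·h/BTU
Q = 417 × (63.81 − 36.56) / 51.634 = 220.07 BTU/h
E = 220.07 × 2983 = 656470 BTU
Cost = 656470/10⁶ × 9.106 = $5.9778

5.978 dollars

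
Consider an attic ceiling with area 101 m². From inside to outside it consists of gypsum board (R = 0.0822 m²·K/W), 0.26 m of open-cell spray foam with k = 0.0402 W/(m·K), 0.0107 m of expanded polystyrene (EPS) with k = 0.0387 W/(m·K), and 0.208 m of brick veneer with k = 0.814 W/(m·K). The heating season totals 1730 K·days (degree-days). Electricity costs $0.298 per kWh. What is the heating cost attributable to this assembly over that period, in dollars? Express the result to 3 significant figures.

176 dollars

0.26/0.0402 = 6.468
0.0107/0.0387 = 0.2765
0.208/0.814 = 0.2555
R_total = 0.0822 + 6.468 + 0.2765 + 0.2555 = 7.082 m²·K/W
E = A × HDD × 24 / R / 1000 = 101 × 1730 × 24 / 7.082 / 1000 = 592.1 kWh
Cost = 592.1 × 0.298 = $176.5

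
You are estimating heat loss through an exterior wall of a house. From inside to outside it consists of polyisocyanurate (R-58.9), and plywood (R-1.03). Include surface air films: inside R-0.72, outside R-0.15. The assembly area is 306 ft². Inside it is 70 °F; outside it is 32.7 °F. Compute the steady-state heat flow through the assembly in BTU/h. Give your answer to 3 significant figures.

R_total = 0.72 + 58.9 + 1.03 + 0.15 = 60.8 ft²·°F·h/BTU
Q = A·ΔT/R = 306 × (70 − 32.7) / 60.8 = 187.7 BTU/h

188 BTU/h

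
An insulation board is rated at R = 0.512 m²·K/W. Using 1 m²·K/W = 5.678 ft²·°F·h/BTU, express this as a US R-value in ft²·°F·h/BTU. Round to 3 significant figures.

2.91 ft²·°F·h/BTU

R_US = 0.512 × 5.678 = 2.907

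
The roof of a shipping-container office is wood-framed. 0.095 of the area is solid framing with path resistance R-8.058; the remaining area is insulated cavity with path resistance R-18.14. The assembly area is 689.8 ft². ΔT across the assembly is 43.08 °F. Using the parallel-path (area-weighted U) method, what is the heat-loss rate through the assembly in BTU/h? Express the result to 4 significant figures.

1833 BTU/h

U_eff = 0.905/18.14 + 0.095/8.058 = 0.04989 + 0.01179 = 0.061679
R_eff = 1/U_eff = 16.213 ft²·°F·h/BTU
Q = 689.8 × 43.08 / 16.213 = 1832.9 BTU/h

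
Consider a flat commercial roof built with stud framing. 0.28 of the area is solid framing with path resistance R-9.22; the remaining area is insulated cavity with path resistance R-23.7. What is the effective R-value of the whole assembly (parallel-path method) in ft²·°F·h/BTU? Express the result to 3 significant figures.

U_eff = 0.72/23.7 + 0.28/9.22 = 0.03038 + 0.03037 = 0.06075
R_eff = 1/U_eff = 16.46 ft²·°F·h/BTU

16.5 ft²·°F·h/BTU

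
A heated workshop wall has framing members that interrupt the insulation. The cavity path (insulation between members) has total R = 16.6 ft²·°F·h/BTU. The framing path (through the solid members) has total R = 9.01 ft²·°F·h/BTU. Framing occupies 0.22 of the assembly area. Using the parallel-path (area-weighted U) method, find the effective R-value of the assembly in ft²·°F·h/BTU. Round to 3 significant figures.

14.0 ft²·°F·h/BTU

U_eff = 0.78/16.6 + 0.22/9.01 = 0.04699 + 0.02442 = 0.07141
R_eff = 1/U_eff = 14 ft²·°F·h/BTU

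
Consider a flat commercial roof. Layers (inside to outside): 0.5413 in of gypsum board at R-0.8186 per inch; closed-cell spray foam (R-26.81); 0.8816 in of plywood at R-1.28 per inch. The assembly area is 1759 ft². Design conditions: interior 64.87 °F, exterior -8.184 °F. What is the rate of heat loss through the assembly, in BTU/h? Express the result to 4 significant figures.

4528 BTU/h

0.5413 × 0.8186 = 0.44311
0.8816 × 1.28 = 1.1284
R_total = 0.44311 + 26.81 + 1.1284 = 28.382 ft²·°F·h/BTU
Q = A·ΔT/R = 1759 × (64.87 − (-8.184)) / 28.382 = 4527.7 BTU/h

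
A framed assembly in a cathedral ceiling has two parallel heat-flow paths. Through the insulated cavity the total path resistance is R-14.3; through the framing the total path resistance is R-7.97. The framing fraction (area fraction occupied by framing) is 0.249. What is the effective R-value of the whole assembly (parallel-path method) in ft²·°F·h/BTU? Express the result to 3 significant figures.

11.9 ft²·°F·h/BTU

U_eff = 0.751/14.3 + 0.249/7.97 = 0.05252 + 0.03124 = 0.08376
R_eff = 1/U_eff = 11.94 ft²·°F·h/BTU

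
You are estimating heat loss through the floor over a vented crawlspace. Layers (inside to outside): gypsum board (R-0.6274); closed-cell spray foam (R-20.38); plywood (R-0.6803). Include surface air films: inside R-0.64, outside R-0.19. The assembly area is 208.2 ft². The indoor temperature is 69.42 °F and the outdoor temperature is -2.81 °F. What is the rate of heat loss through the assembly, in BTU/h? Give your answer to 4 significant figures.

R_total = 0.64 + 0.6274 + 20.38 + 0.6803 + 0.19 = 22.518 ft²·°F·h/BTU
Q = A·ΔT/R = 208.2 × (69.42 − (-2.81)) / 22.518 = 667.84 BTU/h

667.8 BTU/h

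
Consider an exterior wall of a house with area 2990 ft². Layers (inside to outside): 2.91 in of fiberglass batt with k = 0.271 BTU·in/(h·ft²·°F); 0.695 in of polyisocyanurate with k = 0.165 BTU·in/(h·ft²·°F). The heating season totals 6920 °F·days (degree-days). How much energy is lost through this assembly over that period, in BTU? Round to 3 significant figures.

2.91/0.271 = 10.74
0.695/0.165 = 4.212
R_total = 10.74 + 4.212 = 14.95 ft²·°F·h/BTU
E = A × HDD × 24 / R = 2990 × 6920 × 24 / 14.95 = 33220000 BTU

33200000 BTU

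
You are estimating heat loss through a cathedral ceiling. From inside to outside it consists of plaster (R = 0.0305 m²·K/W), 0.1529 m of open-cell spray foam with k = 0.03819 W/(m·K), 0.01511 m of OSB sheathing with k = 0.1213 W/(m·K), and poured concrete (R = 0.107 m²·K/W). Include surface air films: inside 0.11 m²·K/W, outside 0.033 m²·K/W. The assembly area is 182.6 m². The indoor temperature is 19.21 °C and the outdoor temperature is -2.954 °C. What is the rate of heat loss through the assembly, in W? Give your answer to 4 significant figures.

0.1529/0.03819 = 4.0037
0.01511/0.1213 = 0.12457
R_total = 0.11 + 0.0305 + 4.0037 + 0.12457 + 0.107 + 0.033 = 4.4087 m²·K/W
Q = A·ΔT/R = 182.6 × (19.21 − (-2.954)) / 4.4087 = 917.98 W

918.0 W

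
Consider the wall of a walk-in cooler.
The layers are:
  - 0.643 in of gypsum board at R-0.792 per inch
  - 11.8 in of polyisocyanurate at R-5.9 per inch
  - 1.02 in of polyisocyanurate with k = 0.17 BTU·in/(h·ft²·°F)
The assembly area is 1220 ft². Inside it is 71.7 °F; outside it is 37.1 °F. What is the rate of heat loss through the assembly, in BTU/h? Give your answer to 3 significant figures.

0.643 × 0.792 = 0.5093
11.8 × 5.9 = 69.62
1.02/0.17 = 6
R_total = 0.5093 + 69.62 + 6 = 76.13 ft²·°F·h/BTU
Q = A·ΔT/R = 1220 × (71.7 − 37.1) / 76.13 = 554.5 BTU/h

554 BTU/h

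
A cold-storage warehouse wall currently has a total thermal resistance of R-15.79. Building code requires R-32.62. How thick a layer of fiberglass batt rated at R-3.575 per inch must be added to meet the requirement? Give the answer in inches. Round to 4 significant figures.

4.708 in

ΔR = 32.62 − 15.79 = 16.83 ft²·°F·h/BTU
L = ΔR / (R/in) = 16.83/3.575 = 4.7077 in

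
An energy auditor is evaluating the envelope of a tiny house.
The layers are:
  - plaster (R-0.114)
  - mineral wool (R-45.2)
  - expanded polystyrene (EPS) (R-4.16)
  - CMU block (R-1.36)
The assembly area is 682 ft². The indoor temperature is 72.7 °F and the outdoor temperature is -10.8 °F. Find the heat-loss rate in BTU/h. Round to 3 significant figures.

1120 BTU/h

R_total = 0.114 + 45.2 + 4.16 + 1.36 = 50.83 ft²·°F·h/BTU
Q = A·ΔT/R = 682 × (72.7 − (-10.8)) / 50.83 = 1120 BTU/h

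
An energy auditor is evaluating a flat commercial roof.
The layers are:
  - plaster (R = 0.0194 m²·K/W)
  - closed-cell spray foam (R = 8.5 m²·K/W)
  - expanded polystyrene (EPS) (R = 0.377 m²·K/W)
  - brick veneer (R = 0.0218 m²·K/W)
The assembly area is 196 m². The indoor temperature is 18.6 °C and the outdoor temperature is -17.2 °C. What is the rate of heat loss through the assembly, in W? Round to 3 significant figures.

787 W

R_total = 0.0194 + 8.5 + 0.377 + 0.0218 = 8.918 m²·K/W
Q = A·ΔT/R = 196 × (18.6 − (-17.2)) / 8.918 = 786.8 W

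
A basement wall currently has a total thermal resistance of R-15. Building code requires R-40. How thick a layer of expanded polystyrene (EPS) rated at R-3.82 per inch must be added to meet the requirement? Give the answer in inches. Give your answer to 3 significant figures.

ΔR = 40 − 15 = 25 ft²·°F·h/BTU
L = ΔR / (R/in) = 25/3.82 = 6.545 in

6.54 in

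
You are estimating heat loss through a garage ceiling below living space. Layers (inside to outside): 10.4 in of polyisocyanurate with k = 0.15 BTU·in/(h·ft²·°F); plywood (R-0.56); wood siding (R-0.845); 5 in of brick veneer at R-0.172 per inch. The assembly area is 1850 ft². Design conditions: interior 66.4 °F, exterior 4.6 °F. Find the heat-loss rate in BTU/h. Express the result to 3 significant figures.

10.4/0.15 = 69.33
5 × 0.172 = 0.86
R_total = 69.33 + 0.56 + 0.845 + 0.86 = 71.6 ft²·°F·h/BTU
Q = A·ΔT/R = 1850 × (66.4 − 4.6) / 71.6 = 1597 BTU/h

1600 BTU/h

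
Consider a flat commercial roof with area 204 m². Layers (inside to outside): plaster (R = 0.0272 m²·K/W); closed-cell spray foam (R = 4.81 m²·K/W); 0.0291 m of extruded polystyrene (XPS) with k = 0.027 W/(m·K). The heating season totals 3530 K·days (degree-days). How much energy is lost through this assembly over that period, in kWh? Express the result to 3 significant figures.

0.0291/0.027 = 1.078
R_total = 0.0272 + 4.81 + 1.078 = 5.915 m²·K/W
E = A × HDD × 24 / R / 1000 = 204 × 3530 × 24 / 5.915 / 1000 = 2922 kWh

2920 kWh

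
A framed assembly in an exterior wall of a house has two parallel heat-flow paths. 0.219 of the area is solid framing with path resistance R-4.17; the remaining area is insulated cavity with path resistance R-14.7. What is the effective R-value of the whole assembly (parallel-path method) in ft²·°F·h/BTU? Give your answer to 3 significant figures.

9.47 ft²·°F·h/BTU

U_eff = 0.781/14.7 + 0.219/4.17 = 0.05313 + 0.05252 = 0.1056
R_eff = 1/U_eff = 9.465 ft²·°F·h/BTU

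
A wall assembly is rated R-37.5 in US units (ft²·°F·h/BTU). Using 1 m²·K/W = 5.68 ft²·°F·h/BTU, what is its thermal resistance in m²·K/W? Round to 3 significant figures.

6.60 m²·K/W

R_SI = 37.5/5.68 = 6.602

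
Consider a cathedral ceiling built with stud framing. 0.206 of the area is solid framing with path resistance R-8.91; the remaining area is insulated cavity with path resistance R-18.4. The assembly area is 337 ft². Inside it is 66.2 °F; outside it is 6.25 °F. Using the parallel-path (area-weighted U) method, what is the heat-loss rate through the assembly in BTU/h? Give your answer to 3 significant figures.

U_eff = 0.794/18.4 + 0.206/8.91 = 0.04315 + 0.02312 = 0.06627
R_eff = 1/U_eff = 15.09 ft²·°F·h/BTU
Q = 337 × (66.2 − 6.25) / 15.09 = 1339 BTU/h

1340 BTU/h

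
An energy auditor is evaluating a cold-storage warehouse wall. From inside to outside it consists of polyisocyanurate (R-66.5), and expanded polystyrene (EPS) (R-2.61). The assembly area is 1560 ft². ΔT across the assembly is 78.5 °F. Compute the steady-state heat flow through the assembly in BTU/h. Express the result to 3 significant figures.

R_total = 66.5 + 2.61 = 69.11 ft²·°F·h/BTU
Q = A·ΔT/R = 1560 × 78.5 / 69.11 = 1772 BTU/h

1770 BTU/h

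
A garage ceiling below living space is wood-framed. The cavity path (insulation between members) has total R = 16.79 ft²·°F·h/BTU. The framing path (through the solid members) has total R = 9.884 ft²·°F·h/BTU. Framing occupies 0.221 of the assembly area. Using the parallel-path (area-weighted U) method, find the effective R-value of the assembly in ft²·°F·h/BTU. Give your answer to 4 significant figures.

14.54 ft²·°F·h/BTU

U_eff = 0.779/16.79 + 0.221/9.884 = 0.046397 + 0.022359 = 0.068756
R_eff = 1/U_eff = 14.544 ft²·°F·h/BTU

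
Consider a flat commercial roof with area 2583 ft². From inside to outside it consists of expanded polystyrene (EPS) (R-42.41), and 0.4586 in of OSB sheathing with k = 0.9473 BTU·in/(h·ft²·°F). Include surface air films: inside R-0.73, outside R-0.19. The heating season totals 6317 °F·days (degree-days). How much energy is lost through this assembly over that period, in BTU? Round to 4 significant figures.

8938000 BTU

0.4586/0.9473 = 0.48411
R_total = 0.73 + 42.41 + 0.48411 + 0.19 = 43.814 ft²·°F·h/BTU
E = A × HDD × 24 / R = 2583 × 6317 × 24 / 43.814 = 8937800 BTU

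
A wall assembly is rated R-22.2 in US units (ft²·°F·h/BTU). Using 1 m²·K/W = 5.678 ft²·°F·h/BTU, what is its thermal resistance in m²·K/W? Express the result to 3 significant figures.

3.91 m²·K/W

R_SI = 22.2/5.678 = 3.91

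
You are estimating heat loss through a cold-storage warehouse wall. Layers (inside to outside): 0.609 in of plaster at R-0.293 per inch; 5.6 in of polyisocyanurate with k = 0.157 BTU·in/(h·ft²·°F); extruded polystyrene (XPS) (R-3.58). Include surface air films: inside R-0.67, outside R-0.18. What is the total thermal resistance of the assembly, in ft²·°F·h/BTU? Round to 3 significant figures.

0.609 × 0.293 = 0.1784
5.6/0.157 = 35.67
R_total = 0.67 + 0.1784 + 35.67 + 3.58 + 0.18 = 40.28 ft²·°F·h/BTU

40.3 ft²·°F·h/BTU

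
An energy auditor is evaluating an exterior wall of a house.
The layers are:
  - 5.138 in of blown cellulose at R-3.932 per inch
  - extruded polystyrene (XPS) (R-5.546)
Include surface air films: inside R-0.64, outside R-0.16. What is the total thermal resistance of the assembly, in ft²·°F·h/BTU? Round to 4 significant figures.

26.55 ft²·°F·h/BTU

5.138 × 3.932 = 20.203
R_total = 0.64 + 20.203 + 5.546 + 0.16 = 26.549 ft²·°F·h/BTU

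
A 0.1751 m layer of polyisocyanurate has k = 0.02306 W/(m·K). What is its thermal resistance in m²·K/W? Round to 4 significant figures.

7.593 m²·K/W

R = L/k = 0.1751/0.02306 = 7.5932 m²·K/W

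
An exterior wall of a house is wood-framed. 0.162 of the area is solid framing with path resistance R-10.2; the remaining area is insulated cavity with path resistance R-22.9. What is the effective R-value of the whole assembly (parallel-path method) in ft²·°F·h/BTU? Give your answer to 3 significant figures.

U_eff = 0.838/22.9 + 0.162/10.2 = 0.03659 + 0.01588 = 0.05248
R_eff = 1/U_eff = 19.06 ft²·°F·h/BTU

19.1 ft²·°F·h/BTU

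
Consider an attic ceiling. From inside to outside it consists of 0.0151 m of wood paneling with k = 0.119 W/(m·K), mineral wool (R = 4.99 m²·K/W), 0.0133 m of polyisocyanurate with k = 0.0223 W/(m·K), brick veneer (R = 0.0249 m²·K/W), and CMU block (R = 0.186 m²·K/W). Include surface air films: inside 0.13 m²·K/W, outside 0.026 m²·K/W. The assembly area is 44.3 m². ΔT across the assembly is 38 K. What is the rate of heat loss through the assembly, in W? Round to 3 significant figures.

277 W

0.0151/0.119 = 0.1269
0.0133/0.0223 = 0.5964
R_total = 0.13 + 0.1269 + 4.99 + 0.5964 + 0.0249 + 0.186 + 0.026 = 6.08 m²·K/W
Q = A·ΔT/R = 44.3 × 38 / 6.08 = 276.9 W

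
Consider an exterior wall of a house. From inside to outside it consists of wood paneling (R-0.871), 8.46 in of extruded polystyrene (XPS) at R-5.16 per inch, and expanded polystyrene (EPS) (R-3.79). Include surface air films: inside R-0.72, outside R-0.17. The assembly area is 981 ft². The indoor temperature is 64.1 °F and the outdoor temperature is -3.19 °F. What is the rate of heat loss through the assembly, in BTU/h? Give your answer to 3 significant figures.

8.46 × 5.16 = 43.65
R_total = 0.72 + 0.871 + 43.65 + 3.79 + 0.17 = 49.2 ft²·°F·h/BTU
Q = A·ΔT/R = 981 × (64.1 − (-3.19)) / 49.2 = 1342 BTU/h

1340 BTU/h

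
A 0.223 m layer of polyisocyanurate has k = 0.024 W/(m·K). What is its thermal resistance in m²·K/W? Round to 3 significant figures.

9.29 m²·K/W

R = L/k = 0.223/0.024 = 9.292 m²·K/W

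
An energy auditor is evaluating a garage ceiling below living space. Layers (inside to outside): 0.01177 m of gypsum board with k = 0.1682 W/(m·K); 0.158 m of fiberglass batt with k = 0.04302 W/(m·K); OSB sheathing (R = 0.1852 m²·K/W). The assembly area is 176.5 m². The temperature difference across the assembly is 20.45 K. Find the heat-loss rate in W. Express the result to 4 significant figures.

918.9 W

0.01177/0.1682 = 0.069976
0.158/0.04302 = 3.6727
R_total = 0.069976 + 3.6727 + 0.1852 = 3.9279 m²·K/W
Q = A·ΔT/R = 176.5 × 20.45 / 3.9279 = 918.92 W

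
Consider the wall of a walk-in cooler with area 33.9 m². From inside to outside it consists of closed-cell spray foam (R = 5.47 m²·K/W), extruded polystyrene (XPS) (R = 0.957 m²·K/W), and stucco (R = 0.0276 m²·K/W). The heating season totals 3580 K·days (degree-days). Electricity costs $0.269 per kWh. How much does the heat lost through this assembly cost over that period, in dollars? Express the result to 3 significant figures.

121 dollars

R_total = 5.47 + 0.957 + 0.0276 = 6.455 m²·K/W
E = A × HDD × 24 / R / 1000 = 33.9 × 3580 × 24 / 6.455 / 1000 = 451.3 kWh
Cost = 451.3 × 0.269 = $121.4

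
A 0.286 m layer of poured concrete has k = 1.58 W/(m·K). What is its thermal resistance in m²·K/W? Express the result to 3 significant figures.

R = L/k = 0.286/1.58 = 0.181 m²·K/W

0.181 m²·K/W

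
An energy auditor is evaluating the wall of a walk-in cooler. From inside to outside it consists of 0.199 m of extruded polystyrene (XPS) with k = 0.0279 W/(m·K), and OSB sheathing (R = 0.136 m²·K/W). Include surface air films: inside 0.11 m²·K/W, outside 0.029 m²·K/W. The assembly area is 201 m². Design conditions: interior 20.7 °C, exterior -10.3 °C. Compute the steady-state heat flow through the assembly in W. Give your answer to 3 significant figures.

0.199/0.0279 = 7.133
R_total = 0.11 + 7.133 + 0.136 + 0.029 = 7.408 m²·K/W
Q = A·ΔT/R = 201 × (20.7 − (-10.3)) / 7.408 = 841.2 W

841 W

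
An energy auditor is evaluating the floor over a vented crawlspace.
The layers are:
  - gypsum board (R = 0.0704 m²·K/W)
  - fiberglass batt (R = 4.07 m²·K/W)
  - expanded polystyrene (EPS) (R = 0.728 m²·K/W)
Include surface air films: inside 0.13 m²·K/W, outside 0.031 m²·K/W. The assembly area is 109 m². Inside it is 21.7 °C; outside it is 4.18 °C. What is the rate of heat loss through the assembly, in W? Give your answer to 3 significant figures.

380 W

R_total = 0.13 + 0.0704 + 4.07 + 0.728 + 0.031 = 5.029 m²·K/W
Q = A·ΔT/R = 109 × (21.7 − 4.18) / 5.029 = 379.7 W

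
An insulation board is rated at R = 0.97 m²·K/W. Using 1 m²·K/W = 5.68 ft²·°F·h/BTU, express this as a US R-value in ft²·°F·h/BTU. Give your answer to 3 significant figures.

R_US = 0.97 × 5.68 = 5.51

5.51 ft²·°F·h/BTU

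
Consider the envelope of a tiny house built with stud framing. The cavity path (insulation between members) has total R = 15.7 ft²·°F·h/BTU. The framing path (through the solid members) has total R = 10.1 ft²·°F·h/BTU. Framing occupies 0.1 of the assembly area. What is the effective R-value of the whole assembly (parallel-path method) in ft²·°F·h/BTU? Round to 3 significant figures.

14.9 ft²·°F·h/BTU

U_eff = 0.9/15.7 + 0.1/10.1 = 0.05732 + 0.009901 = 0.06723
R_eff = 1/U_eff = 14.88 ft²·°F·h/BTU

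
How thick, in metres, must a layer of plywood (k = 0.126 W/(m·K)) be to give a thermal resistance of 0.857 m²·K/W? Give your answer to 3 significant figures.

L = R·k = 0.857 × 0.126 = 0.108 m

0.108 m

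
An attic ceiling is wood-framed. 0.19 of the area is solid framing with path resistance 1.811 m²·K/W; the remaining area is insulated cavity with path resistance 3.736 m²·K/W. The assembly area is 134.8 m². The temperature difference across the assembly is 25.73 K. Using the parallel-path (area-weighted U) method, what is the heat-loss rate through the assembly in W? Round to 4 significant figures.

1116 W

U_eff = 0.81/3.736 + 0.19/1.811 = 0.21681 + 0.10491 = 0.32172
R_eff = 1/U_eff = 3.1083 m²·K/W
Q = 134.8 × 25.73 / 3.1083 = 1115.9 W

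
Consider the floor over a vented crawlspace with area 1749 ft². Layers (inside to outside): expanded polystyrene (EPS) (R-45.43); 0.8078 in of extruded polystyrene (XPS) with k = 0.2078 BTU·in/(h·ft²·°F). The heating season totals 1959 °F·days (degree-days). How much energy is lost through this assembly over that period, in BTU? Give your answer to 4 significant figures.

0.8078/0.2078 = 3.8874
R_total = 45.43 + 3.8874 = 49.317 ft²·°F·h/BTU
E = A × HDD × 24 / R = 1749 × 1959 × 24 / 49.317 = 1667400 BTU

1667000 BTU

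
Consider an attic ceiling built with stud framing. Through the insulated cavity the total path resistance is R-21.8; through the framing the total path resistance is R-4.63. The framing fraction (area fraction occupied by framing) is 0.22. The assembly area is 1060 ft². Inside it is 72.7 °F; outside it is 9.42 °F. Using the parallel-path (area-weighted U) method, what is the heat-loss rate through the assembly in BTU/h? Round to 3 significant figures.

U_eff = 0.78/21.8 + 0.22/4.63 = 0.03578 + 0.04752 = 0.0833
R_eff = 1/U_eff = 12.01 ft²·°F·h/BTU
Q = 1060 × (72.7 − 9.42) / 12.01 = 5587 BTU/h

5590 BTU/h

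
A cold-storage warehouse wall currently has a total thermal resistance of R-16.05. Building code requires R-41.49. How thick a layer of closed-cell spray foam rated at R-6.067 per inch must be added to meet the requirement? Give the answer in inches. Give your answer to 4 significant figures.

4.193 in

ΔR = 41.49 − 16.05 = 25.44 ft²·°F·h/BTU
L = ΔR / (R/in) = 25.44/6.067 = 4.1932 in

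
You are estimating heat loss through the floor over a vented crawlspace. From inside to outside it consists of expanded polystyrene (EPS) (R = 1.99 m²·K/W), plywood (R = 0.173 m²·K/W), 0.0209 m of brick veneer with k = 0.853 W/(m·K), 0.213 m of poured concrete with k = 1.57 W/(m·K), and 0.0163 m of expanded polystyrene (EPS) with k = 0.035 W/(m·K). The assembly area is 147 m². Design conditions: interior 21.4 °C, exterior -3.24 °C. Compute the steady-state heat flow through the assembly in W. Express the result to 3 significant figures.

0.0209/0.853 = 0.0245
0.213/1.57 = 0.1357
0.0163/0.035 = 0.4657
R_total = 1.99 + 0.173 + 0.0245 + 0.1357 + 0.4657 = 2.789 m²·K/W
Q = A·ΔT/R = 147 × (21.4 − (-3.24)) / 2.789 = 1299 W

1300 W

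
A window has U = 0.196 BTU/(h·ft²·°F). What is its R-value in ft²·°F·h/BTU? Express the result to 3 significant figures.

5.10 ft²·°F·h/BTU

R = 1/U = 1/0.196 = 5.102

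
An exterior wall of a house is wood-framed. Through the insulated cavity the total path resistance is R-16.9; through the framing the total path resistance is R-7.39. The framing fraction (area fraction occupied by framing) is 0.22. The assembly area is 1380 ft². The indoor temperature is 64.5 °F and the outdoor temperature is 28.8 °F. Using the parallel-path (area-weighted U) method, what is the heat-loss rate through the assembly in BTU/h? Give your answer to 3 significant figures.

U_eff = 0.78/16.9 + 0.22/7.39 = 0.04615 + 0.02977 = 0.07592
R_eff = 1/U_eff = 13.17 ft²·°F·h/BTU
Q = 1380 × (64.5 − 28.8) / 13.17 = 3740 BTU/h

3740 BTU/h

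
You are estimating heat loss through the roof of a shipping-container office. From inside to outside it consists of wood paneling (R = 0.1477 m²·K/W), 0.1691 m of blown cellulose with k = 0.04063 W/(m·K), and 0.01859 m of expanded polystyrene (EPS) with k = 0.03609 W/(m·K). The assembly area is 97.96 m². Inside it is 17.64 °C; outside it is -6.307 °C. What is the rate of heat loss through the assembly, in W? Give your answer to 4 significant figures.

486.2 W

0.1691/0.04063 = 4.1619
0.01859/0.03609 = 0.5151
R_total = 0.1477 + 4.1619 + 0.5151 = 4.8248 m²·K/W
Q = A·ΔT/R = 97.96 × (17.64 − (-6.307)) / 4.8248 = 486.21 W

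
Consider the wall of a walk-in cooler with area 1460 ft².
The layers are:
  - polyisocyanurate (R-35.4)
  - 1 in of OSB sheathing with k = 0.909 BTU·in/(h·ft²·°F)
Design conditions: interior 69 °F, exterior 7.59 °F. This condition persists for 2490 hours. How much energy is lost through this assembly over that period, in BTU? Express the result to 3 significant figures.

6120000 BTU

1/0.909 = 1.1
R_total = 35.4 + 1.1 = 36.5 ft²·°F·h/BTU
Q = 1460 × (69 − 7.59) / 36.5 = 2456 BTU/h
E = 2456 × 2490 = 6116000 BTU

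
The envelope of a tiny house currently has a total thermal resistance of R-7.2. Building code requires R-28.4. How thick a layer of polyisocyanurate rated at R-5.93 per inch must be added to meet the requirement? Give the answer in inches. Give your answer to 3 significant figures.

3.58 in

ΔR = 28.4 − 7.2 = 21.2 ft²·°F·h/BTU
L = ΔR / (R/in) = 21.2/5.93 = 3.575 in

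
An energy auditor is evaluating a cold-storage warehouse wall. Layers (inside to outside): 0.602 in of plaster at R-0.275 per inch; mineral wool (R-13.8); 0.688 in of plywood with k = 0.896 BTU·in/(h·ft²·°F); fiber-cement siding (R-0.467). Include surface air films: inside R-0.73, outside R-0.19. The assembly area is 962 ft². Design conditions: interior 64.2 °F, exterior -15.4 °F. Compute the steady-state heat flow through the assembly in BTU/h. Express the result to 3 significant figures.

0.602 × 0.275 = 0.1656
0.688/0.896 = 0.7679
R_total = 0.73 + 0.1656 + 13.8 + 0.7679 + 0.467 + 0.19 = 16.12 ft²·°F·h/BTU
Q = A·ΔT/R = 962 × (64.2 − (-15.4)) / 16.12 = 4750 BTU/h

4750 BTU/h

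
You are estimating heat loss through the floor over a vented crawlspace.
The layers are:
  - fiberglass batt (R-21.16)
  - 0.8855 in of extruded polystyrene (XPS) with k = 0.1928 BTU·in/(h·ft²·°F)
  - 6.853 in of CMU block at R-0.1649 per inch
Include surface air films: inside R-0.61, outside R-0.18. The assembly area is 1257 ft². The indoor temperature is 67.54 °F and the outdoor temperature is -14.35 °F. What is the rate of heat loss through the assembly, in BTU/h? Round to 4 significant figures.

3720 BTU/h

0.8855/0.1928 = 4.5928
6.853 × 0.1649 = 1.1301
R_total = 0.61 + 21.16 + 4.5928 + 1.1301 + 0.18 = 27.673 ft²·°F·h/BTU
Q = A·ΔT/R = 1257 × (67.54 − (-14.35)) / 27.673 = 3719.7 BTU/h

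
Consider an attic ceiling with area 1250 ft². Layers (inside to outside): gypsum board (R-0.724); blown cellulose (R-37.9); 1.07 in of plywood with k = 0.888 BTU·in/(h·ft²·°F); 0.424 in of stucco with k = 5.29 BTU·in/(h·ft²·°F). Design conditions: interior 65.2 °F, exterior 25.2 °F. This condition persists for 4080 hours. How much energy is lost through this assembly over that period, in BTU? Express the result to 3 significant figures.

5110000 BTU

1.07/0.888 = 1.205
0.424/5.29 = 0.08015
R_total = 0.724 + 37.9 + 1.205 + 0.08015 = 39.91 ft²·°F·h/BTU
Q = 1250 × (65.2 − 25.2) / 39.91 = 1253 BTU/h
E = 1253 × 4080 = 5112000 BTU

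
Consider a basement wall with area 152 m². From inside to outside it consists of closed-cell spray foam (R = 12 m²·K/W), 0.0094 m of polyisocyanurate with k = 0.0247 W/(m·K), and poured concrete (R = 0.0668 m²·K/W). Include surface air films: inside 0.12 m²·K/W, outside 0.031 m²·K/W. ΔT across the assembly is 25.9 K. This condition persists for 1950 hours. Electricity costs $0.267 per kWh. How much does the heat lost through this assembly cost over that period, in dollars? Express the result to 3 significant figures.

163 dollars

0.0094/0.0247 = 0.3806
R_total = 0.12 + 12 + 0.3806 + 0.0668 + 0.031 = 12.6 m²·K/W
Q = 152 × 25.9 / 12.6 = 312.5 W
E = 312.5 W × 1950 h / 1000 = 609.3 kWh
Cost = 609.3 × 0.267 = $162.7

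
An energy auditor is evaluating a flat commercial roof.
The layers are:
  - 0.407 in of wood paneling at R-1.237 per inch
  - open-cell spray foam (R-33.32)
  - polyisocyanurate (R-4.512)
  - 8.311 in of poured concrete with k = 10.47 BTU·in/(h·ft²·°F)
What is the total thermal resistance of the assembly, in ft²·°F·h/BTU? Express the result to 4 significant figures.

39.13 ft²·°F·h/BTU

0.407 × 1.237 = 0.50346
8.311/10.47 = 0.79379
R_total = 0.50346 + 33.32 + 4.512 + 0.79379 = 39.129 ft²·°F·h/BTU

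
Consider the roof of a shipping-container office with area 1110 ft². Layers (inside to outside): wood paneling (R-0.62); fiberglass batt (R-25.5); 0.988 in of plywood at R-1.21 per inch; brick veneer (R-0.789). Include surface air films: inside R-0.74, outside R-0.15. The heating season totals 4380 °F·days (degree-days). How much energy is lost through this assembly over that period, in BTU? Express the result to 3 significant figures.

0.988 × 1.21 = 1.195
R_total = 0.74 + 0.62 + 25.5 + 1.195 + 0.789 + 0.15 = 28.99 ft²·°F·h/BTU
E = A × HDD × 24 / R = 1110 × 4380 × 24 / 28.99 = 4024000 BTU

4020000 BTU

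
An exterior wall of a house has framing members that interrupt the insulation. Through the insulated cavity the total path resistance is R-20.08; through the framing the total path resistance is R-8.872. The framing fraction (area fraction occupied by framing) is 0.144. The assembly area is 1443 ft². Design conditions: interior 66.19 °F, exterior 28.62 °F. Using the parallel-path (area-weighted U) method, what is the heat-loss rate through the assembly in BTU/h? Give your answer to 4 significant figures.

3191 BTU/h

U_eff = 0.856/20.08 + 0.144/8.872 = 0.042629 + 0.016231 = 0.05886
R_eff = 1/U_eff = 16.989 ft²·°F·h/BTU
Q = 1443 × (66.19 − 28.62) / 16.989 = 3191 BTU/h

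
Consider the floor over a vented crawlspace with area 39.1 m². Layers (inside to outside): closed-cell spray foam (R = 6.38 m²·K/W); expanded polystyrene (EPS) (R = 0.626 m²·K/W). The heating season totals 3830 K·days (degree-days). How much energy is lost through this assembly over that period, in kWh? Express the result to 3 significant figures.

R_total = 6.38 + 0.626 = 7.006 m²·K/W
E = A × HDD × 24 / R / 1000 = 39.1 × 3830 × 24 / 7.006 / 1000 = 513 kWh

513 kWh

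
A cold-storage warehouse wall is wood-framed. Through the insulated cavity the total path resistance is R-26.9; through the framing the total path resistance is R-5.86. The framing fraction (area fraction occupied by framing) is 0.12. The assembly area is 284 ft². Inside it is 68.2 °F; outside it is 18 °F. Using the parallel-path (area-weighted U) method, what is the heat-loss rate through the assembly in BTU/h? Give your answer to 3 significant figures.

758 BTU/h

U_eff = 0.88/26.9 + 0.12/5.86 = 0.03271 + 0.02048 = 0.05319
R_eff = 1/U_eff = 18.8 ft²·°F·h/BTU
Q = 284 × (68.2 − 18) / 18.8 = 758.3 BTU/h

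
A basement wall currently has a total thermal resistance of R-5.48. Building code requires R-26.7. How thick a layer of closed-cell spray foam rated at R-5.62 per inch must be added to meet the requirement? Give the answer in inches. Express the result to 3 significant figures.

ΔR = 26.7 − 5.48 = 21.22 ft²·°F·h/BTU
L = ΔR / (R/in) = 21.22/5.62 = 3.776 in

3.78 in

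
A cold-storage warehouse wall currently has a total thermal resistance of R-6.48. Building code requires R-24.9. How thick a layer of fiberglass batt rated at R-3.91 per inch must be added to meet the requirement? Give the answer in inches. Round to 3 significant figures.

ΔR = 24.9 − 6.48 = 18.42 ft²·°F·h/BTU
L = ΔR / (R/in) = 18.42/3.91 = 4.711 in

4.71 in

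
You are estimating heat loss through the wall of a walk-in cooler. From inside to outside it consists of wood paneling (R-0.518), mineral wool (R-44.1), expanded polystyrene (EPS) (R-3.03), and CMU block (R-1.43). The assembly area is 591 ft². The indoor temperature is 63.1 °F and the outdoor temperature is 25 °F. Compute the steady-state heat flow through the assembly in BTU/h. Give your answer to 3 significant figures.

R_total = 0.518 + 44.1 + 3.03 + 1.43 = 49.08 ft²·°F·h/BTU
Q = A·ΔT/R = 591 × (63.1 − 25) / 49.08 = 458.8 BTU/h

459 BTU/h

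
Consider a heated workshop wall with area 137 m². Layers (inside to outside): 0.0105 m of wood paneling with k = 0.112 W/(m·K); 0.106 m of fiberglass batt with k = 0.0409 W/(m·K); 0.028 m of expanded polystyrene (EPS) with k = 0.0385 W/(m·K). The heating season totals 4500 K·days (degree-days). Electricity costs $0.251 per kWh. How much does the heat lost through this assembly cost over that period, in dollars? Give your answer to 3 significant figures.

1090 dollars

0.0105/0.112 = 0.09375
0.106/0.0409 = 2.592
0.028/0.0385 = 0.7273
R_total = 0.09375 + 2.592 + 0.7273 = 3.413 m²·K/W
E = A × HDD × 24 / R / 1000 = 137 × 4500 × 24 / 3.413 / 1000 = 4336 kWh
Cost = 4336 × 0.251 = $1088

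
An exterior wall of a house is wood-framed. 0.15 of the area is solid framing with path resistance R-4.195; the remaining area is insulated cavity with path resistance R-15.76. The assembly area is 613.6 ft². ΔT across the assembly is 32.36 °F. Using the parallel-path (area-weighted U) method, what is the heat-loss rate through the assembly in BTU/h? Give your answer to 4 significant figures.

U_eff = 0.85/15.76 + 0.15/4.195 = 0.053934 + 0.035757 = 0.089691
R_eff = 1/U_eff = 11.149 ft²·°F·h/BTU
Q = 613.6 × 32.36 / 11.149 = 1780.9 BTU/h

1781 BTU/h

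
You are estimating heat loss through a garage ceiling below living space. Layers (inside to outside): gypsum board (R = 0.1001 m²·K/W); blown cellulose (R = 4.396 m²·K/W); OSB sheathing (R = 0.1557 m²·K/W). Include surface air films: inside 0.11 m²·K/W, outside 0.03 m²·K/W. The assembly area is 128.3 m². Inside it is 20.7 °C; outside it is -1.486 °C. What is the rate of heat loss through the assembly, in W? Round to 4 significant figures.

594.0 W

R_total = 0.11 + 0.1001 + 4.396 + 0.1557 + 0.03 = 4.7918 m²·K/W
Q = A·ΔT/R = 128.3 × (20.7 − (-1.486)) / 4.7918 = 594.03 W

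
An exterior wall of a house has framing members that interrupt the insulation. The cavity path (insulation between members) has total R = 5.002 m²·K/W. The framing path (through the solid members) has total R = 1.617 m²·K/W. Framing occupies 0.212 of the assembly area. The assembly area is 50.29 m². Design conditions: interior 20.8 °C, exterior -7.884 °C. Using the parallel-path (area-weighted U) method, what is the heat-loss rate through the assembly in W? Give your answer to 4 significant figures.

U_eff = 0.788/5.002 + 0.212/1.617 = 0.15754 + 0.13111 = 0.28864
R_eff = 1/U_eff = 3.4645 m²·K/W
Q = 50.29 × (20.8 − (-7.884)) / 3.4645 = 416.37 W

416.4 W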